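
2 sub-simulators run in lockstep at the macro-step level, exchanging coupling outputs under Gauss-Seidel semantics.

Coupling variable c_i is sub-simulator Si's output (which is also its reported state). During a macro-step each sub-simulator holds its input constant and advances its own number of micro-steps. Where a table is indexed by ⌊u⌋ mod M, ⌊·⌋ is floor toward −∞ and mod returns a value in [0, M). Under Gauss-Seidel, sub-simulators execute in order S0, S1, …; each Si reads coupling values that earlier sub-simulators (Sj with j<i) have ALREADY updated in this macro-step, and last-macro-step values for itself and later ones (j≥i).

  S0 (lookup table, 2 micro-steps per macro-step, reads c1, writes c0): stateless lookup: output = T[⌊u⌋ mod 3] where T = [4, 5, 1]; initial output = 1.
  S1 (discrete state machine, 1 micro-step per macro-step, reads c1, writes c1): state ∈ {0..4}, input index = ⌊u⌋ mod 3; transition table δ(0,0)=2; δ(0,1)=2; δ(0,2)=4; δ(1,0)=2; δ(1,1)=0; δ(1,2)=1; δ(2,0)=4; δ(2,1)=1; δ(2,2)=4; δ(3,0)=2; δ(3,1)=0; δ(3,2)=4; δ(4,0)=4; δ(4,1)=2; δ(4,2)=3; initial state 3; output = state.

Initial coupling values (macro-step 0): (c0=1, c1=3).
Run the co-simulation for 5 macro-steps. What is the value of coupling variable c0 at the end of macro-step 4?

macro 1: S0 reads c1=3 → after 2×micro: 4; S1 reads c1=3 → after 1×micro: 2 ⇒ (c0=4, c1=2)
macro 2: S0 reads c1=2 → after 2×micro: 1; S1 reads c1=2 → after 1×micro: 4 ⇒ (c0=1, c1=4)
macro 3: S0 reads c1=4 → after 2×micro: 5; S1 reads c1=4 → after 1×micro: 2 ⇒ (c0=5, c1=2)
macro 4: S0 reads c1=2 → after 2×micro: 1; S1 reads c1=2 → after 1×micro: 4 ⇒ (c0=1, c1=4)
macro 5: S0 reads c1=4 → after 2×micro: 5; S1 reads c1=4 → after 1×micro: 2 ⇒ (c0=5, c1=2)

c0 at macro-step 4 = 1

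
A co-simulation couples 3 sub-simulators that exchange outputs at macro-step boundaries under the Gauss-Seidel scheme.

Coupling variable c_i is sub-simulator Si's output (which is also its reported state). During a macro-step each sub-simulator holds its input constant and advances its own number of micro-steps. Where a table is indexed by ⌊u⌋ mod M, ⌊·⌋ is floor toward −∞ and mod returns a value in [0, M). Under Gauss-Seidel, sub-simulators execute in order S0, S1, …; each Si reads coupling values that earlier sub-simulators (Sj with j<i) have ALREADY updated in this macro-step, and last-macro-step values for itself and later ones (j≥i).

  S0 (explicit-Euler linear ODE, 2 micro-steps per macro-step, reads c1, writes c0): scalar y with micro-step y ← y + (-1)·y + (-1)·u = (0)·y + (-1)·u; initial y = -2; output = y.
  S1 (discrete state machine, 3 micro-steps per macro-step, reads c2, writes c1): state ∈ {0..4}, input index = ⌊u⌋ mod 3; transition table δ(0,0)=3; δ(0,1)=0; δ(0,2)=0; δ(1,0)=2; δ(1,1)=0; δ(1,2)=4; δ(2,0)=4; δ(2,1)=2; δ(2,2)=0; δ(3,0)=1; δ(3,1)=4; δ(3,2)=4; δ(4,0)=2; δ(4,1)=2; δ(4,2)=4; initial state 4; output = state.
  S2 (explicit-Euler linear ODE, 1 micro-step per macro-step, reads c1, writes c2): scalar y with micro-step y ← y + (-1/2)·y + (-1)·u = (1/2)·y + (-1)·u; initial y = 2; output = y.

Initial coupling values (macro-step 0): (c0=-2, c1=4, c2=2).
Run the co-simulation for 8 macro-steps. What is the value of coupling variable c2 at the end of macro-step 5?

macro 1: S0 reads c1=4 → after 2×micro: -4; S1 reads c2=2 → after 3×micro: 4; S2 reads c1=4 → after 1×micro: -3 ⇒ (c0=-4, c1=4, c2=-3)
macro 2: S0 reads c1=4 → after 2×micro: -4; S1 reads c2=-3 → after 3×micro: 2; S2 reads c1=2 → after 1×micro: -7/2 ⇒ (c0=-4, c1=2, c2=-7/2)
macro 3: S0 reads c1=2 → after 2×micro: -2; S1 reads c2=-7/2 → after 3×micro: 0; S2 reads c1=0 → after 1×micro: -7/4 ⇒ (c0=-2, c1=0, c2=-7/4)
macro 4: S0 reads c1=0 → after 2×micro: 0; S1 reads c2=-7/4 → after 3×micro: 0; S2 reads c1=0 → after 1×micro: -7/8 ⇒ (c0=0, c1=0, c2=-7/8)
macro 5: S0 reads c1=0 → after 2×micro: 0; S1 reads c2=-7/8 → after 3×micro: 0; S2 reads c1=0 → after 1×micro: -7/16 ⇒ (c0=0, c1=0, c2=-7/16)
macro 6: S0 reads c1=0 → after 2×micro: 0; S1 reads c2=-7/16 → after 3×micro: 0; S2 reads c1=0 → after 1×micro: -7/32 ⇒ (c0=0, c1=0, c2=-7/32)
macro 7: S0 reads c1=0 → after 2×micro: 0; S1 reads c2=-7/32 → after 3×micro: 0; S2 reads c1=0 → after 1×micro: -7/64 ⇒ (c0=0, c1=0, c2=-7/64)
macro 8: S0 reads c1=0 → after 2×micro: 0; S1 reads c2=-7/64 → after 3×micro: 0; S2 reads c1=0 → after 1×micro: -7/128 ⇒ (c0=0, c1=0, c2=-7/128)

c2 at macro-step 5 = -7/16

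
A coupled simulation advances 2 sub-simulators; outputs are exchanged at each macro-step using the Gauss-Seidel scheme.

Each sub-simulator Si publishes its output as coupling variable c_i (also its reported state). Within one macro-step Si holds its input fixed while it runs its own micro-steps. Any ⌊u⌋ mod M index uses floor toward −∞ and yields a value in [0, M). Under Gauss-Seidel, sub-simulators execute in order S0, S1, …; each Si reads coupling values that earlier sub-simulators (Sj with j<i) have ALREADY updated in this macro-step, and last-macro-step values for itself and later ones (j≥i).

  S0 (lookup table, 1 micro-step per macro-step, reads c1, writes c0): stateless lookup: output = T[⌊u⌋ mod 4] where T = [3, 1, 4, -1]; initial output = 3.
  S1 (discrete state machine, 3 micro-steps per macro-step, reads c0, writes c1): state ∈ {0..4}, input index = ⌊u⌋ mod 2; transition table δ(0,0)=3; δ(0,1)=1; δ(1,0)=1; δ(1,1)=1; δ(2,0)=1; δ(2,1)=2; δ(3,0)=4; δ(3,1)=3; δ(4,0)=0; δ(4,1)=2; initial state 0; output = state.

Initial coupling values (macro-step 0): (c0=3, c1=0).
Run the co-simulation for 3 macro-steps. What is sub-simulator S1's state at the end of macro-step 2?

macro 1: S0 reads c1=0 → after 1×micro: 3; S1 reads c0=3 → after 3×micro: 1 ⇒ (c0=3, c1=1)
macro 2: S0 reads c1=1 → after 1×micro: 1; S1 reads c0=1 → after 3×micro: 1 ⇒ (c0=1, c1=1)
macro 3: S0 reads c1=1 → after 1×micro: 1; S1 reads c0=1 → after 3×micro: 1 ⇒ (c0=1, c1=1)

S1 state at macro-step 2 = 1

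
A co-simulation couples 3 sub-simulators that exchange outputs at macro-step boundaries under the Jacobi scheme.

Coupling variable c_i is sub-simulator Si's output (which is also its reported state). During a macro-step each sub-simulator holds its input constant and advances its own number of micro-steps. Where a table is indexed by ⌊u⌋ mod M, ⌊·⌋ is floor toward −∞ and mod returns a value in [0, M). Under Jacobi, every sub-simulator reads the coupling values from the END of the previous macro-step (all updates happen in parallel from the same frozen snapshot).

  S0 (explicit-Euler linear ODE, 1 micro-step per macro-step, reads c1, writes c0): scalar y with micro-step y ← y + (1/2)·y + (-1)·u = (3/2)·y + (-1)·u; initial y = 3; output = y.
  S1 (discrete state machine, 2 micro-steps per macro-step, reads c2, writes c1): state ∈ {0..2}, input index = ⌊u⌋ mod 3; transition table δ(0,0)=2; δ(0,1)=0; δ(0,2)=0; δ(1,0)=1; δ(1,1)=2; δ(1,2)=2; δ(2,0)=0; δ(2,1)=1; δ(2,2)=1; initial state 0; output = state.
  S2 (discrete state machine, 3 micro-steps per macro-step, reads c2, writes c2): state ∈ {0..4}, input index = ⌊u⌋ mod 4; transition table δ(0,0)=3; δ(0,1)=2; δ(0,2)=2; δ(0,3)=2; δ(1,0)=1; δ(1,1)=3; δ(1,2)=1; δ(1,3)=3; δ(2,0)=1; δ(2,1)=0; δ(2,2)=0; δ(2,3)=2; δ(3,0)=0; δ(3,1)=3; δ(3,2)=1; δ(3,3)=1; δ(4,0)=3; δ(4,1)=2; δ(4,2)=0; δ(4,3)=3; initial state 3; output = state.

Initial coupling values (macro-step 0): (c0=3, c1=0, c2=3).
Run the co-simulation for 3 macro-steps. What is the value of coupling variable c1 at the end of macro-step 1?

macro 1: S0 reads c1=0 → after 1×micro: 9/2; S1 reads c2=3 → after 2×micro: 0; S2 reads c2=3 → after 3×micro: 1 ⇒ (c0=9/2, c1=0, c2=1)
macro 2: S0 reads c1=0 → after 1×micro: 27/4; S1 reads c2=1 → after 2×micro: 0; S2 reads c2=1 → after 3×micro: 3 ⇒ (c0=27/4, c1=0, c2=3)
macro 3: S0 reads c1=0 → after 1×micro: 81/8; S1 reads c2=3 → after 2×micro: 0; S2 reads c2=3 → after 3×micro: 1 ⇒ (c0=81/8, c1=0, c2=1)

c1 at macro-step 1 = 0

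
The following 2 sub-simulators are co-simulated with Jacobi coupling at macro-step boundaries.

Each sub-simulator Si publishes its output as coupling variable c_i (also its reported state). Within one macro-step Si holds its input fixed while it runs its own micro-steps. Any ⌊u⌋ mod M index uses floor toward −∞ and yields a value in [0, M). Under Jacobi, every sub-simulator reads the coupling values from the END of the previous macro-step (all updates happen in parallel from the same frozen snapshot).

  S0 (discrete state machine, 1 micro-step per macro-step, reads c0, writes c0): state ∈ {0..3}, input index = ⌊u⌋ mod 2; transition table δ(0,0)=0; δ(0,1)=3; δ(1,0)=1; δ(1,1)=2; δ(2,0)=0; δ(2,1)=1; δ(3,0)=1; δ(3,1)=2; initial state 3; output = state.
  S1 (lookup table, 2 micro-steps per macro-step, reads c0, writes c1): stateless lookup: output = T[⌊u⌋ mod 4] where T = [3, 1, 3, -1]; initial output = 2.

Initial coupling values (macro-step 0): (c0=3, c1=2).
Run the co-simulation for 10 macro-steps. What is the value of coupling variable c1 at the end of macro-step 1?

macro 1: S0 reads c0=3 → after 1×micro: 2; S1 reads c0=3 → after 2×micro: -1 ⇒ (c0=2, c1=-1)
macro 2: S0 reads c0=2 → after 1×micro: 0; S1 reads c0=2 → after 2×micro: 3 ⇒ (c0=0, c1=3)
macro 3: S0 reads c0=0 → after 1×micro: 0; S1 reads c0=0 → after 2×micro: 3 ⇒ (c0=0, c1=3)
macro 4: S0 reads c0=0 → after 1×micro: 0; S1 reads c0=0 → after 2×micro: 3 ⇒ (c0=0, c1=3)
macro 5: S0 reads c0=0 → after 1×micro: 0; S1 reads c0=0 → after 2×micro: 3 ⇒ (c0=0, c1=3)
macro 6: S0 reads c0=0 → after 1×micro: 0; S1 reads c0=0 → after 2×micro: 3 ⇒ (c0=0, c1=3)
macro 7: S0 reads c0=0 → after 1×micro: 0; S1 reads c0=0 → after 2×micro: 3 ⇒ (c0=0, c1=3)
macro 8: S0 reads c0=0 → after 1×micro: 0; S1 reads c0=0 → after 2×micro: 3 ⇒ (c0=0, c1=3)
macro 9: S0 reads c0=0 → after 1×micro: 0; S1 reads c0=0 → after 2×micro: 3 ⇒ (c0=0, c1=3)
macro 10: S0 reads c0=0 → after 1×micro: 0; S1 reads c0=0 → after 2×micro: 3 ⇒ (c0=0, c1=3)

c1 at macro-step 1 = -1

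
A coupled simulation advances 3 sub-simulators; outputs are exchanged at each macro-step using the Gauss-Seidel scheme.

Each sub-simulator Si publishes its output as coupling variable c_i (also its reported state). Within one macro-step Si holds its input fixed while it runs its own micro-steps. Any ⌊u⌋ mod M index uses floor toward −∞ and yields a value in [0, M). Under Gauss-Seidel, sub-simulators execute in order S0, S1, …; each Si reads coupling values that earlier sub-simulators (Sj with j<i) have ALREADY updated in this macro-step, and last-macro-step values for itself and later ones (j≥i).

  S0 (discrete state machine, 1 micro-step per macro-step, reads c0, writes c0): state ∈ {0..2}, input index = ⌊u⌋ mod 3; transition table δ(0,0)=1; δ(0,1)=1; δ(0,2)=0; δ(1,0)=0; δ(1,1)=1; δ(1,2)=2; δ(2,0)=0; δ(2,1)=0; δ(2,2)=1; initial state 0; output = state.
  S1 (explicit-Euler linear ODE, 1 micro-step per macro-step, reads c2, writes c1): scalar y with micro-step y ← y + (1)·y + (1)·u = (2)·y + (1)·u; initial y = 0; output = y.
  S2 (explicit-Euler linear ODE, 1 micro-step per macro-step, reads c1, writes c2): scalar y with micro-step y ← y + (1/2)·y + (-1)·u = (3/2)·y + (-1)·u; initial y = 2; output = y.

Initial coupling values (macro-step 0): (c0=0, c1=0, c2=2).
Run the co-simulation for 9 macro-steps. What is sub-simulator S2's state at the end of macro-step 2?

S2 state at macro-step 2 = -7/2

macro 1: S0 reads c0=0 → after 1×micro: 1; S1 reads c2=2 → after 1×micro: 2; S2 reads c1=2 → after 1×micro: 1 ⇒ (c0=1, c1=2, c2=1)
macro 2: S0 reads c0=1 → after 1×micro: 1; S1 reads c2=1 → after 1×micro: 5; S2 reads c1=5 → after 1×micro: -7/2 ⇒ (c0=1, c1=5, c2=-7/2)
macro 3: S0 reads c0=1 → after 1×micro: 1; S1 reads c2=-7/2 → after 1×micro: 13/2; S2 reads c1=13/2 → after 1×micro: -47/4 ⇒ (c0=1, c1=13/2, c2=-47/4)
macro 4: S0 reads c0=1 → after 1×micro: 1; S1 reads c2=-47/4 → after 1×micro: 5/4; S2 reads c1=5/4 → after 1×micro: -151/8 ⇒ (c0=1, c1=5/4, c2=-151/8)
macro 5: S0 reads c0=1 → after 1×micro: 1; S1 reads c2=-151/8 → after 1×micro: -131/8; S2 reads c1=-131/8 → after 1×micro: -191/16 ⇒ (c0=1, c1=-131/8, c2=-191/16)
macro 6: S0 reads c0=1 → after 1×micro: 1; S1 reads c2=-191/16 → after 1×micro: -715/16; S2 reads c1=-715/16 → after 1×micro: 857/32 ⇒ (c0=1, c1=-715/16, c2=857/32)
macro 7: S0 reads c0=1 → after 1×micro: 1; S1 reads c2=857/32 → after 1×micro: -2003/32; S2 reads c1=-2003/32 → after 1×micro: 6577/64 ⇒ (c0=1, c1=-2003/32, c2=6577/64)
macro 8: S0 reads c0=1 → after 1×micro: 1; S1 reads c2=6577/64 → after 1×micro: -1435/64; S2 reads c1=-1435/64 → after 1×micro: 22601/128 ⇒ (c0=1, c1=-1435/64, c2=22601/128)
macro 9: S0 reads c0=1 → after 1×micro: 1; S1 reads c2=22601/128 → after 1×micro: 16861/128; S2 reads c1=16861/128 → after 1×micro: 34081/256 ⇒ (c0=1, c1=16861/128, c2=34081/256)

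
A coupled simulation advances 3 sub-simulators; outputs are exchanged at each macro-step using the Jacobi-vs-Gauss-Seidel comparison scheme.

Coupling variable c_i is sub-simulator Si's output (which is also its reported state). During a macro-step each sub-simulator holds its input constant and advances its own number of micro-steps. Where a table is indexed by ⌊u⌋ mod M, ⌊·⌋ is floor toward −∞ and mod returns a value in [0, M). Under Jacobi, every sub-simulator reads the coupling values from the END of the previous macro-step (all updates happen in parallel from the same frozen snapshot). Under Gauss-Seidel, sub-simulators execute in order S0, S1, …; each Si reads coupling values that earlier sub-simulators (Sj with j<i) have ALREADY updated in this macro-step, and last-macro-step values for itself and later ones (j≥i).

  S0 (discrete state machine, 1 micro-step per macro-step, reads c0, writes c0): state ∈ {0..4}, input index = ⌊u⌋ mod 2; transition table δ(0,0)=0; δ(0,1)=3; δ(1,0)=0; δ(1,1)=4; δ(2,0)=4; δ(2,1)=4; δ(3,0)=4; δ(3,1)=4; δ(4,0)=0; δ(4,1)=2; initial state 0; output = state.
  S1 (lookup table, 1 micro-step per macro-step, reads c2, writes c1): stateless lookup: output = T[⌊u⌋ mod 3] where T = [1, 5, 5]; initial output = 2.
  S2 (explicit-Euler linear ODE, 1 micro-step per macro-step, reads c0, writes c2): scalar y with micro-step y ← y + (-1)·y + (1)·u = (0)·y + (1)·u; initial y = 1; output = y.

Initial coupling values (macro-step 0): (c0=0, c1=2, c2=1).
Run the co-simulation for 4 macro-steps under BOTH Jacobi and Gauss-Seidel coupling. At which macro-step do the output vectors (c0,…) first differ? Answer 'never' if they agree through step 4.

first divergence at macro-step: never

[Jacobi] macro 1: S0 reads c0=0 → after 1×micro: 0; S1 reads c2=1 → after 1×micro: 5; S2 reads c0=0 → after 1×micro: 0 ⇒ (c0=0, c1=5, c2=0)
[Jacobi] macro 2: S0 reads c0=0 → after 1×micro: 0; S1 reads c2=0 → after 1×micro: 1; S2 reads c0=0 → after 1×micro: 0 ⇒ (c0=0, c1=1, c2=0)
[Jacobi] macro 3: S0 reads c0=0 → after 1×micro: 0; S1 reads c2=0 → after 1×micro: 1; S2 reads c0=0 → after 1×micro: 0 ⇒ (c0=0, c1=1, c2=0)
[Jacobi] macro 4: S0 reads c0=0 → after 1×micro: 0; S1 reads c2=0 → after 1×micro: 1; S2 reads c0=0 → after 1×micro: 0 ⇒ (c0=0, c1=1, c2=0)
[Gauss-Seidel] macro 1: S0 reads c0=0 → after 1×micro: 0; S1 reads c2=1 → after 1×micro: 5; S2 reads c0=0 → after 1×micro: 0 ⇒ (c0=0, c1=5, c2=0)
[Gauss-Seidel] macro 2: S0 reads c0=0 → after 1×micro: 0; S1 reads c2=0 → after 1×micro: 1; S2 reads c0=0 → after 1×micro: 0 ⇒ (c0=0, c1=1, c2=0)
[Gauss-Seidel] macro 3: S0 reads c0=0 → after 1×micro: 0; S1 reads c2=0 → after 1×micro: 1; S2 reads c0=0 → after 1×micro: 0 ⇒ (c0=0, c1=1, c2=0)
[Gauss-Seidel] macro 4: S0 reads c0=0 → after 1×micro: 0; S1 reads c2=0 → after 1×micro: 1; S2 reads c0=0 → after 1×micro: 0 ⇒ (c0=0, c1=1, c2=0)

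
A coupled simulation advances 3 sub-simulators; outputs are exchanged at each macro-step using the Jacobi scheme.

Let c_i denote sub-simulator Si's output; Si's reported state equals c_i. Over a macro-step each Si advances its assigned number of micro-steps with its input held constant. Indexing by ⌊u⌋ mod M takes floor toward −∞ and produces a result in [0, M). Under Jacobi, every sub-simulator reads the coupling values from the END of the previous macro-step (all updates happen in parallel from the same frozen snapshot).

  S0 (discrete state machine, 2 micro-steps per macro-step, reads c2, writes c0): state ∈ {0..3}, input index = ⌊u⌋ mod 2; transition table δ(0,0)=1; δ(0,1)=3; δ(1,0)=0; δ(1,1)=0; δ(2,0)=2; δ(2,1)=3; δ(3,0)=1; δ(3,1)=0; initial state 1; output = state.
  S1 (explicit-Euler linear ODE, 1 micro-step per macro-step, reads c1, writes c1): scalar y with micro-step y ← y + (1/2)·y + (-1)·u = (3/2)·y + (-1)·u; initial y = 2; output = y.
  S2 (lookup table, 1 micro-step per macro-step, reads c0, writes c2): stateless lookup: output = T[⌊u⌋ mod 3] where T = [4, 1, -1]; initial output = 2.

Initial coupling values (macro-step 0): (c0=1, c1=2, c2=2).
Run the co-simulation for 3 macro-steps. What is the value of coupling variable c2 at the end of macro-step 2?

macro 1: S0 reads c2=2 → after 2×micro: 1; S1 reads c1=2 → after 1×micro: 1; S2 reads c0=1 → after 1×micro: 1 ⇒ (c0=1, c1=1, c2=1)
macro 2: S0 reads c2=1 → after 2×micro: 3; S1 reads c1=1 → after 1×micro: 1/2; S2 reads c0=1 → after 1×micro: 1 ⇒ (c0=3, c1=1/2, c2=1)
macro 3: S0 reads c2=1 → after 2×micro: 3; S1 reads c1=1/2 → after 1×micro: 1/4; S2 reads c0=3 → after 1×micro: 4 ⇒ (c0=3, c1=1/4, c2=4)

c2 at macro-step 2 = 1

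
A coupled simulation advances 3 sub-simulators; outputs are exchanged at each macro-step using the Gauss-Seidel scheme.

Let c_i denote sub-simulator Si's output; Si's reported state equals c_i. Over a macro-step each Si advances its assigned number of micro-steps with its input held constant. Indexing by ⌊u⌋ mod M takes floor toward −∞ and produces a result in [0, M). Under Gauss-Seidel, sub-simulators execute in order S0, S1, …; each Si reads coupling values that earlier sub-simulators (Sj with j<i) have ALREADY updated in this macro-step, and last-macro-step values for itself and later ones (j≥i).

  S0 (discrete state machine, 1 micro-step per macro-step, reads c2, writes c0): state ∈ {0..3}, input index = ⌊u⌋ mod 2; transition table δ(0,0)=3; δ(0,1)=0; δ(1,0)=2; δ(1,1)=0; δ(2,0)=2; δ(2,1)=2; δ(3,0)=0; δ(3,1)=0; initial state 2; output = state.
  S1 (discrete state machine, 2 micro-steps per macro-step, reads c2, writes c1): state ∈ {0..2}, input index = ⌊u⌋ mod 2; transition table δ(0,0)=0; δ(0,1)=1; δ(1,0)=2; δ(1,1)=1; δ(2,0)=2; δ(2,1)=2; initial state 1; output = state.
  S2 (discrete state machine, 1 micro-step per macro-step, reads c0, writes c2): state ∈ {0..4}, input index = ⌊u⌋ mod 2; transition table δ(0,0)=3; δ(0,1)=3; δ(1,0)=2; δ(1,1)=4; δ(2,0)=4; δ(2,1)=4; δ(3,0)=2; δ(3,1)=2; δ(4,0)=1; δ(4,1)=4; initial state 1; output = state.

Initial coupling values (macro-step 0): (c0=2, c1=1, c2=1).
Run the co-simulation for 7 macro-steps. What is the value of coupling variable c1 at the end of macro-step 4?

macro 1: S0 reads c2=1 → after 1×micro: 2; S1 reads c2=1 → after 2×micro: 1; S2 reads c0=2 → after 1×micro: 2 ⇒ (c0=2, c1=1, c2=2)
macro 2: S0 reads c2=2 → after 1×micro: 2; S1 reads c2=2 → after 2×micro: 2; S2 reads c0=2 → after 1×micro: 4 ⇒ (c0=2, c1=2, c2=4)
macro 3: S0 reads c2=4 → after 1×micro: 2; S1 reads c2=4 → after 2×micro: 2; S2 reads c0=2 → after 1×micro: 1 ⇒ (c0=2, c1=2, c2=1)
macro 4: S0 reads c2=1 → after 1×micro: 2; S1 reads c2=1 → after 2×micro: 2; S2 reads c0=2 → after 1×micro: 2 ⇒ (c0=2, c1=2, c2=2)
macro 5: S0 reads c2=2 → after 1×micro: 2; S1 reads c2=2 → after 2×micro: 2; S2 reads c0=2 → after 1×micro: 4 ⇒ (c0=2, c1=2, c2=4)
macro 6: S0 reads c2=4 → after 1×micro: 2; S1 reads c2=4 → after 2×micro: 2; S2 reads c0=2 → after 1×micro: 1 ⇒ (c0=2, c1=2, c2=1)
macro 7: S0 reads c2=1 → after 1×micro: 2; S1 reads c2=1 → after 2×micro: 2; S2 reads c0=2 → after 1×micro: 2 ⇒ (c0=2, c1=2, c2=2)

c1 at macro-step 4 = 2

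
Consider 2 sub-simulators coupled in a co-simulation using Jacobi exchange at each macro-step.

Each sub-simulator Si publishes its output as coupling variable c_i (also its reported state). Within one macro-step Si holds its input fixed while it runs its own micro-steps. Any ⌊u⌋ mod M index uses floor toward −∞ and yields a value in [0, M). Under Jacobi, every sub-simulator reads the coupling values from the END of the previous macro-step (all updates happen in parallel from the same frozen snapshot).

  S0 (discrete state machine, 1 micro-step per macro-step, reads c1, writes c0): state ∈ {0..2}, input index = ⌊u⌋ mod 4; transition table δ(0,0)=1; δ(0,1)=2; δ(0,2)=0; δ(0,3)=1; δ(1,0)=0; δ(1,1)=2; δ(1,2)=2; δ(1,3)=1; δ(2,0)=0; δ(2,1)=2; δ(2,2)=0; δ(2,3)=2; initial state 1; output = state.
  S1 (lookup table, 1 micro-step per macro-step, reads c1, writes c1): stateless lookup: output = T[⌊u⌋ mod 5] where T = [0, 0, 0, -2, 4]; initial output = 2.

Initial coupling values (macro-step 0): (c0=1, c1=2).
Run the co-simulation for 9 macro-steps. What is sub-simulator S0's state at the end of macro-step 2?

S0 state at macro-step 2 = 0

macro 1: S0 reads c1=2 → after 1×micro: 2; S1 reads c1=2 → after 1×micro: 0 ⇒ (c0=2, c1=0)
macro 2: S0 reads c1=0 → after 1×micro: 0; S1 reads c1=0 → after 1×micro: 0 ⇒ (c0=0, c1=0)
macro 3: S0 reads c1=0 → after 1×micro: 1; S1 reads c1=0 → after 1×micro: 0 ⇒ (c0=1, c1=0)
macro 4: S0 reads c1=0 → after 1×micro: 0; S1 reads c1=0 → after 1×micro: 0 ⇒ (c0=0, c1=0)
macro 5: S0 reads c1=0 → after 1×micro: 1; S1 reads c1=0 → after 1×micro: 0 ⇒ (c0=1, c1=0)
macro 6: S0 reads c1=0 → after 1×micro: 0; S1 reads c1=0 → after 1×micro: 0 ⇒ (c0=0, c1=0)
macro 7: S0 reads c1=0 → after 1×micro: 1; S1 reads c1=0 → after 1×micro: 0 ⇒ (c0=1, c1=0)
macro 8: S0 reads c1=0 → after 1×micro: 0; S1 reads c1=0 → after 1×micro: 0 ⇒ (c0=0, c1=0)
macro 9: S0 reads c1=0 → after 1×micro: 1; S1 reads c1=0 → after 1×micro: 0 ⇒ (c0=1, c1=0)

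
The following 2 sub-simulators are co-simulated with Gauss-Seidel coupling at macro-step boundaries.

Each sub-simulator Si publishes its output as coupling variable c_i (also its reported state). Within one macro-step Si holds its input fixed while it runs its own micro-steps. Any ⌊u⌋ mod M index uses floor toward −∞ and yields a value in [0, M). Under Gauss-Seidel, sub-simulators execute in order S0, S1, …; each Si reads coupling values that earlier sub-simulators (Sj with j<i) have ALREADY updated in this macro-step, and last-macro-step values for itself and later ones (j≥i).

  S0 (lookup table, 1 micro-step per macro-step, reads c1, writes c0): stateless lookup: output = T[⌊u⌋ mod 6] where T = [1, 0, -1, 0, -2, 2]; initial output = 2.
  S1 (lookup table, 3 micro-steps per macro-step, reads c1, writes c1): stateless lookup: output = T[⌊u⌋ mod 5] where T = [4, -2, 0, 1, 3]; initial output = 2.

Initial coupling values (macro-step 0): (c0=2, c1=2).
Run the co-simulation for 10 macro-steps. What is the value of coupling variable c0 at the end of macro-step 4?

macro 1: S0 reads c1=2 → after 1×micro: -1; S1 reads c1=2 → after 3×micro: 0 ⇒ (c0=-1, c1=0)
macro 2: S0 reads c1=0 → after 1×micro: 1; S1 reads c1=0 → after 3×micro: 4 ⇒ (c0=1, c1=4)
macro 3: S0 reads c1=4 → after 1×micro: -2; S1 reads c1=4 → after 3×micro: 3 ⇒ (c0=-2, c1=3)
macro 4: S0 reads c1=3 → after 1×micro: 0; S1 reads c1=3 → after 3×micro: 1 ⇒ (c0=0, c1=1)
macro 5: S0 reads c1=1 → after 1×micro: 0; S1 reads c1=1 → after 3×micro: -2 ⇒ (c0=0, c1=-2)
macro 6: S0 reads c1=-2 → after 1×micro: -2; S1 reads c1=-2 → after 3×micro: 1 ⇒ (c0=-2, c1=1)
macro 7: S0 reads c1=1 → after 1×micro: 0; S1 reads c1=1 → after 3×micro: -2 ⇒ (c0=0, c1=-2)
macro 8: S0 reads c1=-2 → after 1×micro: -2; S1 reads c1=-2 → after 3×micro: 1 ⇒ (c0=-2, c1=1)
macro 9: S0 reads c1=1 → after 1×micro: 0; S1 reads c1=1 → after 3×micro: -2 ⇒ (c0=0, c1=-2)
macro 10: S0 reads c1=-2 → after 1×micro: -2; S1 reads c1=-2 → after 3×micro: 1 ⇒ (c0=-2, c1=1)

c0 at macro-step 4 = 0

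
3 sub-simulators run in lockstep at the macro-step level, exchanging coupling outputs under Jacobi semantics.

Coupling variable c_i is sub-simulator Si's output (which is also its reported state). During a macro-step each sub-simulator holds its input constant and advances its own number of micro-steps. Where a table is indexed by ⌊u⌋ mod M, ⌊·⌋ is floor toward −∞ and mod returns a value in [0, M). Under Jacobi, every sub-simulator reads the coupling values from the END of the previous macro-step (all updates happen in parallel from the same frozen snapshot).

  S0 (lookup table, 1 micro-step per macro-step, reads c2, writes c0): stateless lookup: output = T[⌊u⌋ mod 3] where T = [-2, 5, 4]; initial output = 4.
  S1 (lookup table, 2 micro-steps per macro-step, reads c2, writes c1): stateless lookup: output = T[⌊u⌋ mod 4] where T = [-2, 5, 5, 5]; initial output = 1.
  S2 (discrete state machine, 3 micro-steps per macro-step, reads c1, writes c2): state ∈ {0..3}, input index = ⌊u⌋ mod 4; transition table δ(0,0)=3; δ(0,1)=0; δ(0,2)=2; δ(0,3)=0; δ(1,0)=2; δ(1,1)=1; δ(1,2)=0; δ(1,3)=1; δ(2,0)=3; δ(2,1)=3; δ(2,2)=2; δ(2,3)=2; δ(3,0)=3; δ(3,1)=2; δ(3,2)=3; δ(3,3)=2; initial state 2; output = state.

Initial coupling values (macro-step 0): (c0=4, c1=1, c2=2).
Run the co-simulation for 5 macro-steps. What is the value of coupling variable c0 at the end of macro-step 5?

macro 1: S0 reads c2=2 → after 1×micro: 4; S1 reads c2=2 → after 2×micro: 5; S2 reads c1=1 → after 3×micro: 3 ⇒ (c0=4, c1=5, c2=3)
macro 2: S0 reads c2=3 → after 1×micro: -2; S1 reads c2=3 → after 2×micro: 5; S2 reads c1=5 → after 3×micro: 2 ⇒ (c0=-2, c1=5, c2=2)
macro 3: S0 reads c2=2 → after 1×micro: 4; S1 reads c2=2 → after 2×micro: 5; S2 reads c1=5 → after 3×micro: 3 ⇒ (c0=4, c1=5, c2=3)
macro 4: S0 reads c2=3 → after 1×micro: -2; S1 reads c2=3 → after 2×micro: 5; S2 reads c1=5 → after 3×micro: 2 ⇒ (c0=-2, c1=5, c2=2)
macro 5: S0 reads c2=2 → after 1×micro: 4; S1 reads c2=2 → after 2×micro: 5; S2 reads c1=5 → after 3×micro: 3 ⇒ (c0=4, c1=5, c2=3)

c0 at macro-step 5 = 4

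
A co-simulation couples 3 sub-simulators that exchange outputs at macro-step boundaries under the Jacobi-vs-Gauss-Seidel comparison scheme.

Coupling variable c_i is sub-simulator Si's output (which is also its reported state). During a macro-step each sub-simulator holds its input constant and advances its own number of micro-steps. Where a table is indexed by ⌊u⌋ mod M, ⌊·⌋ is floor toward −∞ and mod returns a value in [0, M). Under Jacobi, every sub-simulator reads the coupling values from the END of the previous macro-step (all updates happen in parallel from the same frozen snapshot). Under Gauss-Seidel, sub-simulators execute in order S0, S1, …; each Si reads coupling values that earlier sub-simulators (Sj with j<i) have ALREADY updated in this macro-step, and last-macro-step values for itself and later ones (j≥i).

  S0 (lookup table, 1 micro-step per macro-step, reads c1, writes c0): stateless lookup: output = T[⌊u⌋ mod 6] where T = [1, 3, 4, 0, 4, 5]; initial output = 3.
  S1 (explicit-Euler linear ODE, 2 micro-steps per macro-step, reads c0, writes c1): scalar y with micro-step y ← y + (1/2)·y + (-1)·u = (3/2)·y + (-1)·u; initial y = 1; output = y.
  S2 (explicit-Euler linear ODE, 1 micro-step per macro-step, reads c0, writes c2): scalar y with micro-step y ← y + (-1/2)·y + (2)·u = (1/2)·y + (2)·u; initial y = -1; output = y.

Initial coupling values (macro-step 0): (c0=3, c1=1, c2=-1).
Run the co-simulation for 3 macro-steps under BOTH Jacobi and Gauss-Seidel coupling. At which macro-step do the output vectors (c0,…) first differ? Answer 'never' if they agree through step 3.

first divergence at macro-step: 2

[Jacobi] macro 1: S0 reads c1=1 → after 1×micro: 3; S1 reads c0=3 → after 2×micro: -21/4; S2 reads c0=3 → after 1×micro: 11/2 ⇒ (c0=3, c1=-21/4, c2=11/2)
[Jacobi] macro 2: S0 reads c1=-21/4 → after 1×micro: 1; S1 reads c0=3 → after 2×micro: -309/16; S2 reads c0=3 → after 1×micro: 35/4 ⇒ (c0=1, c1=-309/16, c2=35/4)
[Jacobi] macro 3: S0 reads c1=-309/16 → after 1×micro: 4; S1 reads c0=1 → after 2×micro: -2941/64; S2 reads c0=1 → after 1×micro: 51/8 ⇒ (c0=4, c1=-2941/64, c2=51/8)
[Gauss-Seidel] macro 1: S0 reads c1=1 → after 1×micro: 3; S1 reads c0=3 → after 2×micro: -21/4; S2 reads c0=3 → after 1×micro: 11/2 ⇒ (c0=3, c1=-21/4, c2=11/2)
[Gauss-Seidel] macro 2: S0 reads c1=-21/4 → after 1×micro: 1; S1 reads c0=1 → after 2×micro: -229/16; S2 reads c0=1 → after 1×micro: 19/4 ⇒ (c0=1, c1=-229/16, c2=19/4)
[Gauss-Seidel] macro 3: S0 reads c1=-229/16 → after 1×micro: 0; S1 reads c0=0 → after 2×micro: -2061/64; S2 reads c0=0 → after 1×micro: 19/8 ⇒ (c0=0, c1=-2061/64, c2=19/8)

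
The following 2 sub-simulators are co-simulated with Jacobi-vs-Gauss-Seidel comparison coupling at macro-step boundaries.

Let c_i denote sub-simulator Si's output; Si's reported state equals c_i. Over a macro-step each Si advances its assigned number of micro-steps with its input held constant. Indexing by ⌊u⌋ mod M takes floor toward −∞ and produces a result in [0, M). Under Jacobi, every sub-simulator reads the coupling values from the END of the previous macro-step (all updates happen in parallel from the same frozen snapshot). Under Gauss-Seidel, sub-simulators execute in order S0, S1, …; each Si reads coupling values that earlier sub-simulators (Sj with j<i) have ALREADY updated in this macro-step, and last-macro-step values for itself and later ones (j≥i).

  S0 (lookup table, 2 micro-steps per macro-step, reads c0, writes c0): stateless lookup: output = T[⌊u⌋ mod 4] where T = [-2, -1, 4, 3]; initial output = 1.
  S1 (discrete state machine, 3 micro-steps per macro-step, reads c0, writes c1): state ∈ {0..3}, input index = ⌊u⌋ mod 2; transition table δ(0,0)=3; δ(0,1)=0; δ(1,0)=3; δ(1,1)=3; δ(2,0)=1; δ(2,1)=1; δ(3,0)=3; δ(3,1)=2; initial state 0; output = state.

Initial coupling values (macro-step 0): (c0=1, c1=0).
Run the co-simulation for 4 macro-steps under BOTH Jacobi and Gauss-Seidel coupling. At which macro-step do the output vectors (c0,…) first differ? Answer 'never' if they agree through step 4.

[Jacobi] macro 1: S0 reads c0=1 → after 2×micro: -1; S1 reads c0=1 → after 3×micro: 0 ⇒ (c0=-1, c1=0)
[Jacobi] macro 2: S0 reads c0=-1 → after 2×micro: 3; S1 reads c0=-1 → after 3×micro: 0 ⇒ (c0=3, c1=0)
[Jacobi] macro 3: S0 reads c0=3 → after 2×micro: 3; S1 reads c0=3 → after 3×micro: 0 ⇒ (c0=3, c1=0)
[Jacobi] macro 4: S0 reads c0=3 → after 2×micro: 3; S1 reads c0=3 → after 3×micro: 0 ⇒ (c0=3, c1=0)
[Gauss-Seidel] macro 1: S0 reads c0=1 → after 2×micro: -1; S1 reads c0=-1 → after 3×micro: 0 ⇒ (c0=-1, c1=0)
[Gauss-Seidel] macro 2: S0 reads c0=-1 → after 2×micro: 3; S1 reads c0=3 → after 3×micro: 0 ⇒ (c0=3, c1=0)
[Gauss-Seidel] macro 3: S0 reads c0=3 → after 2×micro: 3; S1 reads c0=3 → after 3×micro: 0 ⇒ (c0=3, c1=0)
[Gauss-Seidel] macro 4: S0 reads c0=3 → after 2×micro: 3; S1 reads c0=3 → after 3×micro: 0 ⇒ (c0=3, c1=0)

first divergence at macro-step: never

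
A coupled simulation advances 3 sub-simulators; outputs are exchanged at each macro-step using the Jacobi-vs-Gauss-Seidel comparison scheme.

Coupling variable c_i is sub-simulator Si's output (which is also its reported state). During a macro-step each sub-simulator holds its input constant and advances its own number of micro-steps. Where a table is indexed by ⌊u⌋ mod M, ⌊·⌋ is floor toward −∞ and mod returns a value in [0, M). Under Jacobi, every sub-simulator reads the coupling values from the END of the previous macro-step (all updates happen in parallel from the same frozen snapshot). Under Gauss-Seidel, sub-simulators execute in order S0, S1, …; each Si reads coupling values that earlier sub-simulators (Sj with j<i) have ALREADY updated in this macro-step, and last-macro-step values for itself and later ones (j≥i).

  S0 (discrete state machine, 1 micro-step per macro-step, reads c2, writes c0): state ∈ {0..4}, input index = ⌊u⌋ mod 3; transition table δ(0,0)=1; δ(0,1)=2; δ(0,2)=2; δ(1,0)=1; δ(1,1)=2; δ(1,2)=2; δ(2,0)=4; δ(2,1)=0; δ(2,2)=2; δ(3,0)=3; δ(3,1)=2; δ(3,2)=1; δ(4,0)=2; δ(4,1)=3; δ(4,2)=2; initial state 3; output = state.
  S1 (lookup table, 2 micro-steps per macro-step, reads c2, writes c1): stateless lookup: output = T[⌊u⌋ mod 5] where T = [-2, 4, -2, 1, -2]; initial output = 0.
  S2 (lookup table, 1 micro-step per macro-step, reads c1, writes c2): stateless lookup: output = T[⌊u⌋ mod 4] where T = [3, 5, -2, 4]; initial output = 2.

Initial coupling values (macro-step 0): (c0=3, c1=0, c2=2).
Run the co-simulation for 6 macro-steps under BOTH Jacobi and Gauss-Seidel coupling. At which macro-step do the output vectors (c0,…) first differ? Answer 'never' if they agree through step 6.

[Jacobi] macro 1: S0 reads c2=2 → after 1×micro: 1; S1 reads c2=2 → after 2×micro: -2; S2 reads c1=0 → after 1×micro: 3 ⇒ (c0=1, c1=-2, c2=3)
[Jacobi] macro 2: S0 reads c2=3 → after 1×micro: 1; S1 reads c2=3 → after 2×micro: 1; S2 reads c1=-2 → after 1×micro: -2 ⇒ (c0=1, c1=1, c2=-2)
[Jacobi] macro 3: S0 reads c2=-2 → after 1×micro: 2; S1 reads c2=-2 → after 2×micro: 1; S2 reads c1=1 → after 1×micro: 5 ⇒ (c0=2, c1=1, c2=5)
[Jacobi] macro 4: S0 reads c2=5 → after 1×micro: 2; S1 reads c2=5 → after 2×micro: -2; S2 reads c1=1 → after 1×micro: 5 ⇒ (c0=2, c1=-2, c2=5)
[Jacobi] macro 5: S0 reads c2=5 → after 1×micro: 2; S1 reads c2=5 → after 2×micro: -2; S2 reads c1=-2 → after 1×micro: -2 ⇒ (c0=2, c1=-2, c2=-2)
[Jacobi] macro 6: S0 reads c2=-2 → after 1×micro: 0; S1 reads c2=-2 → after 2×micro: 1; S2 reads c1=-2 → after 1×micro: -2 ⇒ (c0=0, c1=1, c2=-2)
[Gauss-Seidel] macro 1: S0 reads c2=2 → after 1×micro: 1; S1 reads c2=2 → after 2×micro: -2; S2 reads c1=-2 → after 1×micro: -2 ⇒ (c0=1, c1=-2, c2=-2)
[Gauss-Seidel] macro 2: S0 reads c2=-2 → after 1×micro: 2; S1 reads c2=-2 → after 2×micro: 1; S2 reads c1=1 → after 1×micro: 5 ⇒ (c0=2, c1=1, c2=5)
[Gauss-Seidel] macro 3: S0 reads c2=5 → after 1×micro: 2; S1 reads c2=5 → after 2×micro: -2; S2 reads c1=-2 → after 1×micro: -2 ⇒ (c0=2, c1=-2, c2=-2)
[Gauss-Seidel] macro 4: S0 reads c2=-2 → after 1×micro: 0; S1 reads c2=-2 → after 2×micro: 1; S2 reads c1=1 → after 1×micro: 5 ⇒ (c0=0, c1=1, c2=5)
[Gauss-Seidel] macro 5: S0 reads c2=5 → after 1×micro: 2; S1 reads c2=5 → after 2×micro: -2; S2 reads c1=-2 → after 1×micro: -2 ⇒ (c0=2, c1=-2, c2=-2)
[Gauss-Seidel] macro 6: S0 reads c2=-2 → after 1×micro: 0; S1 reads c2=-2 → after 2×micro: 1; S2 reads c1=1 → after 1×micro: 5 ⇒ (c0=0, c1=1, c2=5)

first divergence at macro-step: 1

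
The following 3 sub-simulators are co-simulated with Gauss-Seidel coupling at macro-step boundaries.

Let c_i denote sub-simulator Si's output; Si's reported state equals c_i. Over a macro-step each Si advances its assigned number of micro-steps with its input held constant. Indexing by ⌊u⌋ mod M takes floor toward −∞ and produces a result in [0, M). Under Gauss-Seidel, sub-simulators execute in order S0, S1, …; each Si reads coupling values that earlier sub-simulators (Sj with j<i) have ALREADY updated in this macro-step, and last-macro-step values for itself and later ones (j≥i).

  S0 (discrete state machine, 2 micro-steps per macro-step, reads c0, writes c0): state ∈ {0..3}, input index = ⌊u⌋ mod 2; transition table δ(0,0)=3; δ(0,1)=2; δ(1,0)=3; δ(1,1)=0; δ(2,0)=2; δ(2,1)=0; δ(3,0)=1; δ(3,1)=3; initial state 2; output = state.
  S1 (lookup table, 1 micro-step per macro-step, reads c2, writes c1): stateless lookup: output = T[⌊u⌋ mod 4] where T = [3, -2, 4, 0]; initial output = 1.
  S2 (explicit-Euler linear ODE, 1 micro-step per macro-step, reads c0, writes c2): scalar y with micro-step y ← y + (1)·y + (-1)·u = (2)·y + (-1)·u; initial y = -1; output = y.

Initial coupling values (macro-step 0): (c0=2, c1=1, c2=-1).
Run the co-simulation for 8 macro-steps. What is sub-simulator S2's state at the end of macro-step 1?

S2 state at macro-step 1 = -4

macro 1: S0 reads c0=2 → after 2×micro: 2; S1 reads c2=-1 → after 1×micro: 0; S2 reads c0=2 → after 1×micro: -4 ⇒ (c0=2, c1=0, c2=-4)
macro 2: S0 reads c0=2 → after 2×micro: 2; S1 reads c2=-4 → after 1×micro: 3; S2 reads c0=2 → after 1×micro: -10 ⇒ (c0=2, c1=3, c2=-10)
macro 3: S0 reads c0=2 → after 2×micro: 2; S1 reads c2=-10 → after 1×micro: 4; S2 reads c0=2 → after 1×micro: -22 ⇒ (c0=2, c1=4, c2=-22)
macro 4: S0 reads c0=2 → after 2×micro: 2; S1 reads c2=-22 → after 1×micro: 4; S2 reads c0=2 → after 1×micro: -46 ⇒ (c0=2, c1=4, c2=-46)
macro 5: S0 reads c0=2 → after 2×micro: 2; S1 reads c2=-46 → after 1×micro: 4; S2 reads c0=2 → after 1×micro: -94 ⇒ (c0=2, c1=4, c2=-94)
macro 6: S0 reads c0=2 → after 2×micro: 2; S1 reads c2=-94 → after 1×micro: 4; S2 reads c0=2 → after 1×micro: -190 ⇒ (c0=2, c1=4, c2=-190)
macro 7: S0 reads c0=2 → after 2×micro: 2; S1 reads c2=-190 → after 1×micro: 4; S2 reads c0=2 → after 1×micro: -382 ⇒ (c0=2, c1=4, c2=-382)
macro 8: S0 reads c0=2 → after 2×micro: 2; S1 reads c2=-382 → after 1×micro: 4; S2 reads c0=2 → after 1×micro: -766 ⇒ (c0=2, c1=4, c2=-766)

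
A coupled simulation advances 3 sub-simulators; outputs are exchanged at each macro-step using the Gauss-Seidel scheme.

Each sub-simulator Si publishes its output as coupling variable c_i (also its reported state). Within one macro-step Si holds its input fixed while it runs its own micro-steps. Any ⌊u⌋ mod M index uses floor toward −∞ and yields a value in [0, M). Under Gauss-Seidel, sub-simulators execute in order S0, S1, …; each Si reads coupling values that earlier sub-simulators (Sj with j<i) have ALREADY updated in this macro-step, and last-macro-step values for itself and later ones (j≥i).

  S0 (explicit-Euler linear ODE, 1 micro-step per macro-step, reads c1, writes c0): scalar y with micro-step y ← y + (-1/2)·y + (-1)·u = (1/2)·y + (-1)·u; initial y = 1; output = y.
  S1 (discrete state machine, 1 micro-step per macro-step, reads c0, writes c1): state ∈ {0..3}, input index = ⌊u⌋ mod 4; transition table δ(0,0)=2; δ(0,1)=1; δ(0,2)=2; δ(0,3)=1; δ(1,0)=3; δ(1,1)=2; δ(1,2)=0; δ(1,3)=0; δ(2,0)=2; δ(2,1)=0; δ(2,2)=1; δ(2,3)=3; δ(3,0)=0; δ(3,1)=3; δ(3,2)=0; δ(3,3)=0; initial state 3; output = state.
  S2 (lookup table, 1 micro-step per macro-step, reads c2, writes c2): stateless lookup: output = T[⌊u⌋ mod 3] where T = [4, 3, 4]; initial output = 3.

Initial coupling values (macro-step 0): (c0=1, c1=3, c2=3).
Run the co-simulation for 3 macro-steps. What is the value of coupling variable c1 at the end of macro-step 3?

macro 1: S0 reads c1=3 → after 1×micro: -5/2; S1 reads c0=-5/2 → after 1×micro: 3; S2 reads c2=3 → after 1×micro: 4 ⇒ (c0=-5/2, c1=3, c2=4)
macro 2: S0 reads c1=3 → after 1×micro: -17/4; S1 reads c0=-17/4 → after 1×micro: 0; S2 reads c2=4 → after 1×micro: 3 ⇒ (c0=-17/4, c1=0, c2=3)
macro 3: S0 reads c1=0 → after 1×micro: -17/8; S1 reads c0=-17/8 → after 1×micro: 1; S2 reads c2=3 → after 1×micro: 4 ⇒ (c0=-17/8, c1=1, c2=4)

c1 at macro-step 3 = 1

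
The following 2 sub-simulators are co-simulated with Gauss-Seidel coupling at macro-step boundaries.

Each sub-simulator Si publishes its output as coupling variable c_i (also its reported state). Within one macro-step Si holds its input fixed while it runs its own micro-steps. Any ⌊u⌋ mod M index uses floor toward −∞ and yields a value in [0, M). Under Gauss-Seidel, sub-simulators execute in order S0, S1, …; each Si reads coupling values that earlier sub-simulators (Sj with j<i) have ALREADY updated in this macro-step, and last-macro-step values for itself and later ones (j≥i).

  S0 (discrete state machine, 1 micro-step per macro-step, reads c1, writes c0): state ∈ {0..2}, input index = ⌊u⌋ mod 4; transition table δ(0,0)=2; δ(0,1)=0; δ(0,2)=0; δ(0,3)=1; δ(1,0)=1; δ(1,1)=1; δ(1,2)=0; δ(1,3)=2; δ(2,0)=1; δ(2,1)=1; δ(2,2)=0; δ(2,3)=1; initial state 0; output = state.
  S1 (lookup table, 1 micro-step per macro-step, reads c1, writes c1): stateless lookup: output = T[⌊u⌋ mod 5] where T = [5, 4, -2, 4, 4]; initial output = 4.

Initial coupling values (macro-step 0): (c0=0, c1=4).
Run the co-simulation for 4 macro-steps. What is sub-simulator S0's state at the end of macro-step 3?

S0 state at macro-step 3 = 1

macro 1: S0 reads c1=4 → after 1×micro: 2; S1 reads c1=4 → after 1×micro: 4 ⇒ (c0=2, c1=4)
macro 2: S0 reads c1=4 → after 1×micro: 1; S1 reads c1=4 → after 1×micro: 4 ⇒ (c0=1, c1=4)
macro 3: S0 reads c1=4 → after 1×micro: 1; S1 reads c1=4 → after 1×micro: 4 ⇒ (c0=1, c1=4)
macro 4: S0 reads c1=4 → after 1×micro: 1; S1 reads c1=4 → after 1×micro: 4 ⇒ (c0=1, c1=4)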